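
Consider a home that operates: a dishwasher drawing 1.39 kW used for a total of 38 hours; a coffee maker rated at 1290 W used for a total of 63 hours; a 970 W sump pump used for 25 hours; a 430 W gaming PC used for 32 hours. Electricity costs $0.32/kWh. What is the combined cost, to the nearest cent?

dishwasher: 1.39 kW × 38 h = 52.82 kWh
coffee maker: 1.29 kW × 63 h = 81.27 kWh
sump pump: 0.97 kW × 25 h = 24.25 kWh
gaming PC: 0.43 kW × 32 h = 13.76 kWh
Total energy = 172.1 kWh
Cost = 172.1 × $0.32 = $55.07

$55.07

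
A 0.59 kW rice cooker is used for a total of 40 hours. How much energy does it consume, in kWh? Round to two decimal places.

23.60 kWh

Energy = 0.59 kW × 40 h = 23.6 kWh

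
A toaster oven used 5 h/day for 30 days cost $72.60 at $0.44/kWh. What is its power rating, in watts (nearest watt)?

1100 W

Energy = $72.60 ÷ $0.44/kWh = 165 kWh
Runtime = 5 h/day × 30 days = 150 h
Power = 165 kWh ÷ 150 h = 1.1 kW = 1100 W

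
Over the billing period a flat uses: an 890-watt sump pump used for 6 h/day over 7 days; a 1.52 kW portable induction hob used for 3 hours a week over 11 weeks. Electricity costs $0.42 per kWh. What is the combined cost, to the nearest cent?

$36.77

sump pump: Runtime = 6 h/day × 7 days = 42 h
sump pump: 0.89 kW × 42 h = 37.38 kWh
portable induction hob: Runtime = 3 h/week × 11 weeks = 33 h
portable induction hob: 1.52 kW × 33 h = 50.16 kWh
Total energy = 87.54 kWh
Cost = 87.54 × $0.42 = $36.77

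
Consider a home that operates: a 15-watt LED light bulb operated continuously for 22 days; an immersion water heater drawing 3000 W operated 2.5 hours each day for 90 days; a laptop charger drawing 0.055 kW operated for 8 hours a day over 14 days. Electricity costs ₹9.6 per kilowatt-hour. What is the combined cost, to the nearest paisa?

₹6615.17

LED light bulb: Runtime = 24 h × 22 = 528 h
LED light bulb: 0.015 kW × 528 h = 7.92 kWh
immersion water heater: Runtime = 2.5 h/day × 90 days = 225 h
immersion water heater: 3 kW × 225 h = 675 kWh
laptop charger: Runtime = 8 h/day × 14 days = 112 h
laptop charger: 0.055 kW × 112 h = 6.16 kWh
Total energy = 689.08 kWh
Cost = 689.08 × ₹9.6 = ₹6615.17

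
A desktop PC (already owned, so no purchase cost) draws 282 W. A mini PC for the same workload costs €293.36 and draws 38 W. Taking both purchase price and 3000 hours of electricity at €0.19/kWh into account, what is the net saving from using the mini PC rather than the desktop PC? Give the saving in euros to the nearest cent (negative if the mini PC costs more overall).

-€154.28

desktop PC: €0.00 + (282/1000) kW × 3000 h × €0.19 = €0.00 + €160.74 = €160.74
mini PC: €293.36 + (38/1000) kW × 3000 h × €0.19 = €293.36 + €21.66 = €315.02
Saving = €160.74 − €315.02 = −€154.28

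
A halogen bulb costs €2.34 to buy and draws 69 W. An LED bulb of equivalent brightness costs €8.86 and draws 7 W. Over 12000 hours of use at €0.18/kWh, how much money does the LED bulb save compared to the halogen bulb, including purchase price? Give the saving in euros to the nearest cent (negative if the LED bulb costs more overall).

halogen bulb: €2.34 + (69/1000) kW × 12000 h × €0.18 = €2.34 + €149.04 = €151.38
LED bulb: €8.86 + (7/1000) kW × 12000 h × €0.18 = €8.86 + €15.12 = €23.98
Saving = €151.38 − €23.98 = €127.4

€127.40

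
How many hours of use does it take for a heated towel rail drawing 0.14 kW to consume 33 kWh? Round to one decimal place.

235.7 h

Hours = 33 kWh ÷ 0.14 kW = 235.7 h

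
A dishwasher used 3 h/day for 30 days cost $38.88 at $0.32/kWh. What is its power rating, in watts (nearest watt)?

1350 W

Energy = $38.88 ÷ $0.32/kWh = 121.5 kWh
Runtime = 3 h/day × 30 days = 90 h
Power = 121.5 kWh ÷ 90 h = 1.35 kW = 1350 W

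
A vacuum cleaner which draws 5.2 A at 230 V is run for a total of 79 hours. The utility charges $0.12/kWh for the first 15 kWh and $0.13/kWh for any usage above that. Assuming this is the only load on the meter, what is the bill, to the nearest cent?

$12.13

Power = 5.2 A × 230 V = 1196 W = 1.196 kW
Energy = 1.196 kW × 79 h = 94.484 kWh
Tier 1 (0–15 kWh): 15 × $0.12 = $1.8
Above 15 kWh: 79.484 × $0.13 = $10.33292
Bill = $12.13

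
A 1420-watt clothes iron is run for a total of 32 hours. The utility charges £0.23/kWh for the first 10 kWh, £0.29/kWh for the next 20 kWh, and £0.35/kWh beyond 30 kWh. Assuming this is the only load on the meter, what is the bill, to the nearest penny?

£13.50

Energy = 1.42 kW × 32 h = 45.44 kWh
Tier 1 (0–10 kWh): 10 × £0.23 = £2.3
Tier 2 (10–30 kWh): 20 × £0.29 = £5.8
Above 30 kWh: 15.44 × £0.35 = £5.404
Bill = £13.50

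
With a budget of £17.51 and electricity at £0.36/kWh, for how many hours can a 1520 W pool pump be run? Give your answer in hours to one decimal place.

Energy available = £17.51 ÷ £0.36/kWh = 48.6389 kWh
Hours = 48.6389 kWh ÷ 1.52 kW = 32.0 h

32.0 h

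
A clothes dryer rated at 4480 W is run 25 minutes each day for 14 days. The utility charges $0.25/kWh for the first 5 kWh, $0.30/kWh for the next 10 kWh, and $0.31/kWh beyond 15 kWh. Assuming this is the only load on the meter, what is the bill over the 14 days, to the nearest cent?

$7.70

Runtime = 25 min × 14 = 350 min = 5.833333… h
Energy = 4.48 kW × 5.833333… h = 26.133333… kWh
Tier 1 (0–5 kWh): 5 × $0.25 = $1.25
Tier 2 (5–15 kWh): 10 × $0.30 = $3
Above 15 kWh: 11.133333… × $0.31 = $3.451333…
Bill = $7.70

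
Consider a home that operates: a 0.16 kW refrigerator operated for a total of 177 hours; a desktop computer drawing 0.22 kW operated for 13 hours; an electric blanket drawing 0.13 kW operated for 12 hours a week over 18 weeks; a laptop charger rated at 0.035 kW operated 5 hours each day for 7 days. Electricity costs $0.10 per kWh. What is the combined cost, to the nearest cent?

refrigerator: 0.16 kW × 177 h = 28.32 kWh
desktop computer: 0.22 kW × 13 h = 2.86 kWh
electric blanket: Runtime = 12 h/week × 18 weeks = 216 h
electric blanket: 0.13 kW × 216 h = 28.08 kWh
laptop charger: Runtime = 5 h/day × 7 days = 35 h
laptop charger: 0.035 kW × 35 h = 1.225 kWh
Total energy = 60.485 kWh
Cost = 60.485 × $0.10 = $6.05

$6.05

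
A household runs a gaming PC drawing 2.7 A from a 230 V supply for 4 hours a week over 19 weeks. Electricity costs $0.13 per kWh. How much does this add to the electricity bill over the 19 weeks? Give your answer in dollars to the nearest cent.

$6.14

Power = 2.7 A × 230 V = 621 W = 0.621 kW
Runtime = 4 h/week × 19 weeks = 76 h
Energy = 0.621 kW × 76 h = 47.196 kWh
Cost = 47.196 kWh × $0.13/kWh = $6.14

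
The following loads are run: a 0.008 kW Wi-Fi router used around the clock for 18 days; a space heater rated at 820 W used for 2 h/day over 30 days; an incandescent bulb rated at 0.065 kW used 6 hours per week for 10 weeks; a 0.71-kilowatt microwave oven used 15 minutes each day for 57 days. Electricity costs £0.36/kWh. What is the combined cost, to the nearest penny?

£24.00

Wi-Fi router: Runtime = 24 h × 18 = 432 h
Wi-Fi router: 0.008 kW × 432 h = 3.456 kWh
space heater: Runtime = 2 h/day × 30 days = 60 h
space heater: 0.82 kW × 60 h = 49.2 kWh
incandescent bulb: Runtime = 6 h/week × 10 weeks = 60 h
incandescent bulb: 0.065 kW × 60 h = 3.9 kWh
microwave oven: Runtime = 15 min × 57 = 855 min = 14.25 h
microwave oven: 0.71 kW × 14.25 h = 10.1175 kWh
Total energy = 66.6735 kWh
Cost = 66.6735 × £0.36 = £24.00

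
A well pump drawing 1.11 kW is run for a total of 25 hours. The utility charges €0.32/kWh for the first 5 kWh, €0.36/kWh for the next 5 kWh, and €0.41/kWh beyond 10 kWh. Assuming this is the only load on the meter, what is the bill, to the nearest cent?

€10.68

Energy = 1.11 kW × 25 h = 27.75 kWh
Tier 1 (0–5 kWh): 5 × €0.32 = €1.6
Tier 2 (5–10 kWh): 5 × €0.36 = €1.8
Above 10 kWh: 17.75 × €0.41 = €7.2775
Bill = €10.68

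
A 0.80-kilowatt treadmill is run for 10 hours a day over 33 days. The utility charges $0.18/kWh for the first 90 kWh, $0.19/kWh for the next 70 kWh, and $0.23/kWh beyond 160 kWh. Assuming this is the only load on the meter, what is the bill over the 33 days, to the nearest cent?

$53.42

Runtime = 10 h/day × 33 days = 330 h
Energy = 0.8 kW × 330 h = 264 kWh
Tier 1 (0–90 kWh): 90 × $0.18 = $16.2
Tier 2 (90–160 kWh): 70 × $0.19 = $13.3
Above 160 kWh: 104 × $0.23 = $23.92
Bill = $53.42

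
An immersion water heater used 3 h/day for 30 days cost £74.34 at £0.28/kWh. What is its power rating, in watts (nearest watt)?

Energy = £74.34 ÷ £0.28/kWh = 265.5 kWh
Runtime = 3 h/day × 30 days = 90 h
Power = 265.5 kWh ÷ 90 h = 2.95 kW = 2950 W

2950 W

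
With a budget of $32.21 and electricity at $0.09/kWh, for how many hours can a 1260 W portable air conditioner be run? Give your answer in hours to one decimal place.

Energy available = $32.21 ÷ $0.09/kWh = 357.8889 kWh
Hours = 357.8889 kWh ÷ 1.26 kW = 284.0 h

284.0 h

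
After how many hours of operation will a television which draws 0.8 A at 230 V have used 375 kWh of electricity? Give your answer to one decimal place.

2038.0 h

Power = 0.8 A × 230 V = 184 W = 0.184 kW
Hours = 375 kWh ÷ 0.184 kW = 2038.0 h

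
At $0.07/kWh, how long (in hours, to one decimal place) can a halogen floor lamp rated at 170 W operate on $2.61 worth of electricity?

Energy available = $2.61 ÷ $0.07/kWh = 37.2857 kWh
Hours = 37.2857 kWh ÷ 0.17 kW = 219.3 h

219.3 h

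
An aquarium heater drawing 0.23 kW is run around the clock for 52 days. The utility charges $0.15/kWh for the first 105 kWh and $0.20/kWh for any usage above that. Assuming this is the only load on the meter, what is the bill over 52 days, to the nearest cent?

$52.16

Runtime = 24 h × 52 = 1248 h
Energy = 0.23 kW × 1248 h = 287.04 kWh
Tier 1 (0–105 kWh): 105 × $0.15 = $15.75
Above 105 kWh: 182.04 × $0.20 = $36.408
Bill = $52.16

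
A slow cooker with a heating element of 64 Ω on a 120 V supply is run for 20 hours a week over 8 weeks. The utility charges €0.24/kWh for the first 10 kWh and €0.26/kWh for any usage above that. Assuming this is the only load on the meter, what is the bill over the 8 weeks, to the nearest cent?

Power = V²/R = 120²/64 = 225 W = 0.225 kW
Runtime = 20 h/week × 8 weeks = 160 h
Energy = 0.225 kW × 160 h = 36 kWh
Tier 1 (0–10 kWh): 10 × €0.24 = €2.4
Above 10 kWh: 26 × €0.26 = €6.76
Bill = €9.16

€9.16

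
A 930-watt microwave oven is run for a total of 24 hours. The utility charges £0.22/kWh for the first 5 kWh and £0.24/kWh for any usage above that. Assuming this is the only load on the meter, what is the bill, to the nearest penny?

Energy = 0.93 kW × 24 h = 22.32 kWh
Tier 1 (0–5 kWh): 5 × £0.22 = £1.1
Above 5 kWh: 17.32 × £0.24 = £4.1568
Bill = £5.26

£5.26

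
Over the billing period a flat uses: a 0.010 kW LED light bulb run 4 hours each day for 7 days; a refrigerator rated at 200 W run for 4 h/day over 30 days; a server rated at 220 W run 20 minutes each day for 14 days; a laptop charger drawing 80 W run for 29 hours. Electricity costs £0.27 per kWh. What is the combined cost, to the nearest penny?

LED light bulb: Runtime = 4 h/day × 7 days = 28 h
LED light bulb: 0.01 kW × 28 h = 0.28 kWh
refrigerator: Runtime = 4 h/day × 30 days = 120 h
refrigerator: 0.2 kW × 120 h = 24 kWh
server: Runtime = 20 min × 14 = 280 min = 4.666666… h
server: 0.22 kW × 4.666666… h = 1.026666… kWh
laptop charger: 0.08 kW × 29 h = 2.32 kWh
Total energy = 27.626666… kWh
Cost = 27.626666… × £0.27 = £7.46

£7.46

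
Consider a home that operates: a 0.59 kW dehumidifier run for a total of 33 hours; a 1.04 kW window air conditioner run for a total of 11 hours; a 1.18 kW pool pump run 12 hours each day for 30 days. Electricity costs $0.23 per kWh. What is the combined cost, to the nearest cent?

dehumidifier: 0.59 kW × 33 h = 19.47 kWh
window air conditioner: 1.04 kW × 11 h = 11.44 kWh
pool pump: Runtime = 12 h/day × 30 days = 360 h
pool pump: 1.18 kW × 360 h = 424.8 kWh
Total energy = 455.71 kWh
Cost = 455.71 × $0.23 = $104.81

$104.81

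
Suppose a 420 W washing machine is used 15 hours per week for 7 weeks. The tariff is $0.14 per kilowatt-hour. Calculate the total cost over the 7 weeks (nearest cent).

$6.17

Runtime = 15 h/week × 7 weeks = 105 h
Energy = 0.42 kW × 105 h = 44.1 kWh
Cost = 44.1 kWh × $0.14/kWh = $6.17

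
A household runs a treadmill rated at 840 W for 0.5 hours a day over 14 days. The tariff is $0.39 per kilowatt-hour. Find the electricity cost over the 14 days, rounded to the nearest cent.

$2.29

Runtime = 0.5 h/day × 14 days = 7 h
Energy = 0.84 kW × 7 h = 5.88 kWh
Cost = 5.88 kWh × $0.39/kWh = $2.29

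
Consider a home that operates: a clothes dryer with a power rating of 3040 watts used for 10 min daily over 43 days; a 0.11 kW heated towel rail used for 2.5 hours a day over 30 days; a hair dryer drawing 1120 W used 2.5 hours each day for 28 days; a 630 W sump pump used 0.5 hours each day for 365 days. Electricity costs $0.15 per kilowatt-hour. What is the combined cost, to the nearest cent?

clothes dryer: Runtime = 10 min × 43 = 430 min = 7.166666… h
clothes dryer: 3.04 kW × 7.166666… h = 21.786666… kWh
heated towel rail: Runtime = 2.5 h/day × 30 days = 75 h
heated towel rail: 0.11 kW × 75 h = 8.25 kWh
hair dryer: Runtime = 2.5 h/day × 28 days = 70 h
hair dryer: 1.12 kW × 70 h = 78.4 kWh
sump pump: Runtime = 0.5 h/day × 365 days = 182.5 h
sump pump: 0.63 kW × 182.5 h = 114.975 kWh
Total energy = 223.411666… kWh
Cost = 223.411666… × $0.15 = $33.51

$33.51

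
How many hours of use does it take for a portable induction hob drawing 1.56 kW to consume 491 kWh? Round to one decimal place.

314.7 h

Hours = 491 kWh ÷ 1.56 kW = 314.7 h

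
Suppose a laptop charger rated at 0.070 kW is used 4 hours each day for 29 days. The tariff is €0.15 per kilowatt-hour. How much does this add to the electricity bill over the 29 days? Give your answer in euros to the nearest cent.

Runtime = 4 h/day × 29 days = 116 h
Energy = 0.07 kW × 116 h = 8.12 kWh
Cost = 8.12 kWh × €0.15/kWh = €1.22

€1.22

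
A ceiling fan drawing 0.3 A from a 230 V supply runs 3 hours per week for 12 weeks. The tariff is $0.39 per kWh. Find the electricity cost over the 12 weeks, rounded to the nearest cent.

Power = 0.3 A × 230 V = 69 W = 0.069 kW
Runtime = 3 h/week × 12 weeks = 36 h
Energy = 0.069 kW × 36 h = 2.484 kWh
Cost = 2.484 kWh × $0.39/kWh = $0.97

$0.97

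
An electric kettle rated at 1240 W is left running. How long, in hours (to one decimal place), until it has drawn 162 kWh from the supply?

Hours = 162 kWh ÷ 1.24 kW = 130.6 h

130.6 h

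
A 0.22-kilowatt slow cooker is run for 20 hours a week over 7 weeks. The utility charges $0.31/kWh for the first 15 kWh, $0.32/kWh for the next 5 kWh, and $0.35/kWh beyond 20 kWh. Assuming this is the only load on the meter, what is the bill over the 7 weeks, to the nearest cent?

$10.03

Runtime = 20 h/week × 7 weeks = 140 h
Energy = 0.22 kW × 140 h = 30.8 kWh
Tier 1 (0–15 kWh): 15 × $0.31 = $4.65
Tier 2 (15–20 kWh): 5 × $0.32 = $1.6
Above 20 kWh: 10.8 × $0.35 = $3.78
Bill = $10.03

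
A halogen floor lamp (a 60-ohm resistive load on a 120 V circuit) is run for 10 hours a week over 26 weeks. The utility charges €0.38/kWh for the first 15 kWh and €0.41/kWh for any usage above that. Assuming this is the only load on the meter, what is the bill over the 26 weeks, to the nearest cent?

Power = V²/R = 120²/60 = 240 W = 0.24 kW
Runtime = 10 h/week × 26 weeks = 260 h
Energy = 0.24 kW × 260 h = 62.4 kWh
Tier 1 (0–15 kWh): 15 × €0.38 = €5.7
Above 15 kWh: 47.4 × €0.41 = €19.434
Bill = €25.13

€25.13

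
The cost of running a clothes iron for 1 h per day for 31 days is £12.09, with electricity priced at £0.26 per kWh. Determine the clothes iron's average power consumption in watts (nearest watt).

Energy = £12.09 ÷ £0.26/kWh = 46.5 kWh
Runtime = 1 h/day × 31 days = 31 h
Power = 46.5 kWh ÷ 31 h = 1.5 kW = 1500 W

1500 W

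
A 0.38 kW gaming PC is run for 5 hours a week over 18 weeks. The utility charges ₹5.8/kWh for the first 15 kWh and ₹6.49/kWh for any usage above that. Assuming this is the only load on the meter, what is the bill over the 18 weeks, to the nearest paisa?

₹211.61

Runtime = 5 h/week × 18 weeks = 90 h
Energy = 0.38 kW × 90 h = 34.2 kWh
Tier 1 (0–15 kWh): 15 × ₹5.8 = ₹87
Above 15 kWh: 19.2 × ₹6.49 = ₹124.608
Bill = ₹211.61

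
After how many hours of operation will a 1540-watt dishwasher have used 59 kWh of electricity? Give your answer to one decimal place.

38.3 h

Hours = 59 kWh ÷ 1.54 kW = 38.3 h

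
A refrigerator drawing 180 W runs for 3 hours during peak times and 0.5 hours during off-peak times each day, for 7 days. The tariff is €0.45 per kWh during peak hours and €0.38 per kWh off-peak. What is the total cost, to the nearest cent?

€1.94

Peak energy = 0.18 kW × 3 h × 7 = 3.78 kWh
Off-peak energy = 0.18 kW × 0.5 h × 7 = 0.63 kWh
Cost = 3.78 × €0.45 + 0.63 × €0.38 = €1.701 + €0.2394 = €1.94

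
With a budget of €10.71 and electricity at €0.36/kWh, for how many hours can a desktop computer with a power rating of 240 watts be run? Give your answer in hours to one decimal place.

Energy available = €10.71 ÷ €0.36/kWh = 29.75 kWh
Hours = 29.75 kWh ÷ 0.24 kW = 124.0 h

124.0 h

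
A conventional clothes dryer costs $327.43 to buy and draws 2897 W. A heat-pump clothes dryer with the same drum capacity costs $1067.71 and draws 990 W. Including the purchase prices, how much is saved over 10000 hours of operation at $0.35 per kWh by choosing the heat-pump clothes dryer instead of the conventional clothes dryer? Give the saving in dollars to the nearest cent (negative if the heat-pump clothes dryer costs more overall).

$5934.22

conventional clothes dryer: $327.43 + (2897/1000) kW × 10000 h × $0.35 = $327.43 + $10139.5 = $10466.93
heat-pump clothes dryer: $1067.71 + (990/1000) kW × 10000 h × $0.35 = $1067.71 + $3465 = $4532.71
Saving = $10466.93 − $4532.71 = $5934.22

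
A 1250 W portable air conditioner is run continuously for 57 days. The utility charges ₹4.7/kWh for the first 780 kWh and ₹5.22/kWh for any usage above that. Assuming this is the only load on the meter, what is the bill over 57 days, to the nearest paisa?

Runtime = 24 h × 57 = 1368 h
Energy = 1.25 kW × 1368 h = 1710 kWh
Tier 1 (0–780 kWh): 780 × ₹4.7 = ₹3666
Above 780 kWh: 930 × ₹5.22 = ₹4854.6
Bill = ₹8520.60

₹8520.60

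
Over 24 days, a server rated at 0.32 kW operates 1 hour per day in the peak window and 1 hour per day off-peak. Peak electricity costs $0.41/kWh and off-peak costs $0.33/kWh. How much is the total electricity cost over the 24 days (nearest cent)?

$5.68

Peak energy = 0.32 kW × 1 h × 24 = 7.68 kWh
Off-peak energy = 0.32 kW × 1 h × 24 = 7.68 kWh
Cost = 7.68 × $0.41 + 7.68 × $0.33 = $3.1488 + $2.5344 = $5.68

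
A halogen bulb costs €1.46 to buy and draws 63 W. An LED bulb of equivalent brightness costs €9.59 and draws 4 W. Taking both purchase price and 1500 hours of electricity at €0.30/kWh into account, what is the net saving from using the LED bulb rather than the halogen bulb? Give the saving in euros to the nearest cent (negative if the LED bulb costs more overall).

halogen bulb: €1.46 + (63/1000) kW × 1500 h × €0.30 = €1.46 + €28.35 = €29.81
LED bulb: €9.59 + (4/1000) kW × 1500 h × €0.30 = €9.59 + €1.8 = €11.39
Saving = €29.81 − €11.39 = €18.42

€18.42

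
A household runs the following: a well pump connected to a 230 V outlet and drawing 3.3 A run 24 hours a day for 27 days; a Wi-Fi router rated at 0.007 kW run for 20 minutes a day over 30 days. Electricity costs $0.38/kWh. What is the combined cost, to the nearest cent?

well pump: Power = 3.3 A × 230 V = 759 W = 0.759 kW
well pump: Runtime = 24 h × 27 = 648 h
well pump: 0.759 kW × 648 h = 491.832 kWh
Wi-Fi router: Runtime = 20 min × 30 = 600 min = 10 h
Wi-Fi router: 0.007 kW × 10 h = 0.07 kWh
Total energy = 491.902 kWh
Cost = 491.902 × $0.38 = $186.92

$186.92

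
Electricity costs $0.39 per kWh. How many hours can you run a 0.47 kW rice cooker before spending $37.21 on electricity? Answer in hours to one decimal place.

203.0 h

Energy available = $37.21 ÷ $0.39/kWh = 95.4103 kWh
Hours = 95.4103 kWh ÷ 0.47 kW = 203.0 h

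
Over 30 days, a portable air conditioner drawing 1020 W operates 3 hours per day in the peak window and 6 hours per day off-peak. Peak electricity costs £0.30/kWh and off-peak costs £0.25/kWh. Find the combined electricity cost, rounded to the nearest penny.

Peak energy = 1.02 kW × 3 h × 30 = 91.8 kWh
Off-peak energy = 1.02 kW × 6 h × 30 = 183.6 kWh
Cost = 91.8 × £0.30 + 183.6 × £0.25 = £27.54 + £45.9 = £73.44

£73.44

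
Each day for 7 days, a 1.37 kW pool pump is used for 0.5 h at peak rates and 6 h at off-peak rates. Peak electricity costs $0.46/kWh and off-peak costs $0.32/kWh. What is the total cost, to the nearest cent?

$20.62

Peak energy = 1.37 kW × 0.5 h × 7 = 4.795 kWh
Off-peak energy = 1.37 kW × 6 h × 7 = 57.54 kWh
Cost = 4.795 × $0.46 + 57.54 × $0.32 = $2.2057 + $18.4128 = $20.62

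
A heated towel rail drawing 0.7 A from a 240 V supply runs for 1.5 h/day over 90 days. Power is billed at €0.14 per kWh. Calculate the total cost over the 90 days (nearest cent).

€3.18

Power = 0.7 A × 240 V = 168 W = 0.168 kW
Runtime = 1.5 h/day × 90 days = 135 h
Energy = 0.168 kW × 135 h = 22.68 kWh
Cost = 22.68 kWh × €0.14/kWh = €3.18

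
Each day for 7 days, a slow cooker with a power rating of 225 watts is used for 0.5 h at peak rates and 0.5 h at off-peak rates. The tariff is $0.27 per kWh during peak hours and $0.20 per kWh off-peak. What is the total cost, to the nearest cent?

$0.37

Peak energy = 0.225 kW × 0.5 h × 7 = 0.7875 kWh
Off-peak energy = 0.225 kW × 0.5 h × 7 = 0.7875 kWh
Cost = 0.7875 × $0.27 + 0.7875 × $0.20 = $0.212625 + $0.1575 = $0.37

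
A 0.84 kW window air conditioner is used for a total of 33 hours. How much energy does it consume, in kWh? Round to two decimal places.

Energy = 0.84 kW × 33 h = 27.72 kWh

27.72 kWh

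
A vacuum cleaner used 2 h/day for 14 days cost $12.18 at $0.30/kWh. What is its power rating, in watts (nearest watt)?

Energy = $12.18 ÷ $0.30/kWh = 40.6 kWh
Runtime = 2 h/day × 14 days = 28 h
Power = 40.6 kWh ÷ 28 h = 1.45 kW = 1450 W

1450 W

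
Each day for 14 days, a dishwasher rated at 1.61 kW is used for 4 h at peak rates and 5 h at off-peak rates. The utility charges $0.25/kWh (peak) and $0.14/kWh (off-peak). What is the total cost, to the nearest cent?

$38.32

Peak energy = 1.61 kW × 4 h × 14 = 90.16 kWh
Off-peak energy = 1.61 kW × 5 h × 14 = 112.7 kWh
Cost = 90.16 × $0.25 + 112.7 × $0.14 = $22.54 + $15.778 = $38.32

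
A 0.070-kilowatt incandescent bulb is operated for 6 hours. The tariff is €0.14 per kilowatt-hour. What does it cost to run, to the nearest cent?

Energy = 0.07 kW × 6 h = 0.42 kWh
Cost = 0.42 kWh × €0.14/kWh = €0.06

€0.06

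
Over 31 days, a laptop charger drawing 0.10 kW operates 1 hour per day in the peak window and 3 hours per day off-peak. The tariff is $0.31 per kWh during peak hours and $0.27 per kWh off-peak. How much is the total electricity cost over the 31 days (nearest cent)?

Peak energy = 0.1 kW × 1 h × 31 = 3.1 kWh
Off-peak energy = 0.1 kW × 3 h × 31 = 9.3 kWh
Cost = 3.1 × $0.31 + 9.3 × $0.27 = $0.961 + $2.511 = $3.47

$3.47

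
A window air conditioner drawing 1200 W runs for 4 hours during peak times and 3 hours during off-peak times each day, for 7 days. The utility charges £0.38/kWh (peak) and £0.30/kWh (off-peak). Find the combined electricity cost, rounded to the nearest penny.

Peak energy = 1.2 kW × 4 h × 7 = 33.6 kWh
Off-peak energy = 1.2 kW × 3 h × 7 = 25.2 kWh
Cost = 33.6 × £0.38 + 25.2 × £0.30 = £12.768 + £7.56 = £20.33

£20.33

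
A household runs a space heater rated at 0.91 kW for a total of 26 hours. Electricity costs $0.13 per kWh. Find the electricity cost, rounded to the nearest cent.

Energy = 0.91 kW × 26 h = 23.66 kWh
Cost = 23.66 kWh × $0.13/kWh = $3.08

$3.08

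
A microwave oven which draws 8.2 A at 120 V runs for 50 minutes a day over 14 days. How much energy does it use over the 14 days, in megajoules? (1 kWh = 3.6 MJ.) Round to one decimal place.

Power = 8.2 A × 120 V = 984 W = 0.984 kW
Runtime = 50 min × 14 = 700 min = 11.666666… h
Energy = 0.984 kW × 11.666666… h = 11.48 kWh
= 11.48 × 3.6 MJ = 41.3 MJ

41.3 MJ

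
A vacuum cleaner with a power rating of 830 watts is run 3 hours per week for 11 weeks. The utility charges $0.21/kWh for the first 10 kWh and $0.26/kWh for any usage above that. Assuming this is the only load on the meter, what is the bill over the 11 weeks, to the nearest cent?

$6.62

Runtime = 3 h/week × 11 weeks = 33 h
Energy = 0.83 kW × 33 h = 27.39 kWh
Tier 1 (0–10 kWh): 10 × $0.21 = $2.1
Above 10 kWh: 17.39 × $0.26 = $4.5214
Bill = $6.62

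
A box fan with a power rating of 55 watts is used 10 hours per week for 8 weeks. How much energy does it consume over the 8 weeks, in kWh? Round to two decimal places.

4.40 kWh

Runtime = 10 h/week × 8 weeks = 80 h
Energy = 0.055 kW × 80 h = 4.4 kWh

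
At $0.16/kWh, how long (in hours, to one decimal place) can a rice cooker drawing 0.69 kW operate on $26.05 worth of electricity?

236.0 h

Energy available = $26.05 ÷ $0.16/kWh = 162.8125 kWh
Hours = 162.8125 kWh ÷ 0.69 kW = 236.0 h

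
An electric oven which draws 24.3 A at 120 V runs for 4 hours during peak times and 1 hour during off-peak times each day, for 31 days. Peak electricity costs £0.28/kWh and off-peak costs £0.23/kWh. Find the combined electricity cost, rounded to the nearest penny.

Power = 24.3 A × 120 V = 2916 W = 2.916 kW
Peak energy = 2.916 kW × 4 h × 31 = 361.584 kWh
Off-peak energy = 2.916 kW × 1 h × 31 = 90.396 kWh
Cost = 361.584 × £0.28 + 90.396 × £0.23 = £101.24352 + £20.79108 = £122.03

£122.03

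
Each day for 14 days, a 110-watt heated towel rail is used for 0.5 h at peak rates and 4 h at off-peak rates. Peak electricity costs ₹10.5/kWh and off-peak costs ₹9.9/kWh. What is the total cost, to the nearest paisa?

Peak energy = 0.11 kW × 0.5 h × 14 = 0.77 kWh
Off-peak energy = 0.11 kW × 4 h × 14 = 6.16 kWh
Cost = 0.77 × ₹10.5 + 6.16 × ₹9.9 = ₹8.085 + ₹60.984 = ₹69.07

₹69.07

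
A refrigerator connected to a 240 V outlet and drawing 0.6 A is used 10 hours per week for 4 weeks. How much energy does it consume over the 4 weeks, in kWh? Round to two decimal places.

Power = 0.6 A × 240 V = 144 W = 0.144 kW
Runtime = 10 h/week × 4 weeks = 40 h
Energy = 0.144 kW × 40 h = 5.76 kWh

5.76 kWh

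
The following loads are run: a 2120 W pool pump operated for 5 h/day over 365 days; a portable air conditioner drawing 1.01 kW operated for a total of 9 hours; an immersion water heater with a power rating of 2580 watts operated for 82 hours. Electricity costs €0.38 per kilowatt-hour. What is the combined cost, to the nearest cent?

€1554.07

pool pump: Runtime = 5 h/day × 365 days = 1825 h
pool pump: 2.12 kW × 1825 h = 3869 kWh
portable air conditioner: 1.01 kW × 9 h = 9.09 kWh
immersion water heater: 2.58 kW × 82 h = 211.56 kWh
Total energy = 4089.65 kWh
Cost = 4089.65 × €0.38 = €1554.07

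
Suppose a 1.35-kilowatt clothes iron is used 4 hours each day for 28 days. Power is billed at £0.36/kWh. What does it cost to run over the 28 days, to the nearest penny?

£54.43

Runtime = 4 h/day × 28 days = 112 h
Energy = 1.35 kW × 112 h = 151.2 kWh
Cost = 151.2 kWh × £0.36/kWh = £54.43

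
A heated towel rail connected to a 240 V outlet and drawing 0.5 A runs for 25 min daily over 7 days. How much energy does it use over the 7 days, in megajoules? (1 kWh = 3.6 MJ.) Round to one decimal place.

1.3 MJ

Power = 0.5 A × 240 V = 120 W = 0.12 kW
Runtime = 25 min × 7 = 175 min = 2.916666… h
Energy = 0.12 kW × 2.916666… h = 0.35 kWh
= 0.35 × 3.6 MJ = 1.3 MJ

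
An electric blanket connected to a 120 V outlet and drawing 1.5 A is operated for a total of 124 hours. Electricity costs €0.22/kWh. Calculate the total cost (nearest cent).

Power = 1.5 A × 120 V = 180 W = 0.18 kW
Energy = 0.18 kW × 124 h = 22.32 kWh
Cost = 22.32 kWh × €0.22/kWh = €4.91

€4.91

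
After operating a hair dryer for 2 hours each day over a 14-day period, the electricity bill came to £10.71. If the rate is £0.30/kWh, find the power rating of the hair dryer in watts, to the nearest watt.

Energy = £10.71 ÷ £0.30/kWh = 35.7 kWh
Runtime = 2 h/day × 14 days = 28 h
Power = 35.7 kWh ÷ 28 h = 1.275 kW = 1275 W

1275 W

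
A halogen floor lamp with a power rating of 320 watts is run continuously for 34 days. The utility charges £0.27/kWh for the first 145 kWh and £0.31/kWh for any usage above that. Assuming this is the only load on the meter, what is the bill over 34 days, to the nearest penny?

£75.15

Runtime = 24 h × 34 = 816 h
Energy = 0.32 kW × 816 h = 261.12 kWh
Tier 1 (0–145 kWh): 145 × £0.27 = £39.15
Above 145 kWh: 116.12 × £0.31 = £35.9972
Bill = £75.15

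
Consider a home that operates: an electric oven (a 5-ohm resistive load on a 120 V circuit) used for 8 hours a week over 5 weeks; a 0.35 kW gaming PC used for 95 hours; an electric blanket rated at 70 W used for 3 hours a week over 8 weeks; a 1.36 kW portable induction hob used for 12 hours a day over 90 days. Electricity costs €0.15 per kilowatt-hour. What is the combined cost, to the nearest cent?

electric oven: Power = V²/R = 120²/5 = 2880 W = 2.88 kW
electric oven: Runtime = 8 h/week × 5 weeks = 40 h
electric oven: 2.88 kW × 40 h = 115.2 kWh
gaming PC: 0.35 kW × 95 h = 33.25 kWh
electric blanket: Runtime = 3 h/week × 8 weeks = 24 h
electric blanket: 0.07 kW × 24 h = 1.68 kWh
portable induction hob: Runtime = 12 h/day × 90 days = 1080 h
portable induction hob: 1.36 kW × 1080 h = 1468.8 kWh
Total energy = 1618.93 kWh
Cost = 1618.93 × €0.15 = €242.84

€242.84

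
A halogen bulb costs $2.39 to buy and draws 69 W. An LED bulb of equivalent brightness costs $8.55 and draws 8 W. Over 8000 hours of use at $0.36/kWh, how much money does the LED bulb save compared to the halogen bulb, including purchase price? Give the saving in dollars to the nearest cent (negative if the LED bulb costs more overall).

$169.52

halogen bulb: $2.39 + (69/1000) kW × 8000 h × $0.36 = $2.39 + $198.72 = $201.11
LED bulb: $8.55 + (8/1000) kW × 8000 h × $0.36 = $8.55 + $23.04 = $31.59
Saving = $201.11 − $31.59 = $169.52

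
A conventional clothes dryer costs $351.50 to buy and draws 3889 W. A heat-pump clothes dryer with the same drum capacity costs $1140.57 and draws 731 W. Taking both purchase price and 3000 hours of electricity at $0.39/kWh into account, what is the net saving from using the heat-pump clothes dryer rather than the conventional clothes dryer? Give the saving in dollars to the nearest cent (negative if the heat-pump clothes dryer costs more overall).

$2905.79

conventional clothes dryer: $351.50 + (3889/1000) kW × 3000 h × $0.39 = $351.50 + $4550.13 = $4901.63
heat-pump clothes dryer: $1140.57 + (731/1000) kW × 3000 h × $0.39 = $1140.57 + $855.27 = $1995.84
Saving = $4901.63 − $1995.84 = $2905.79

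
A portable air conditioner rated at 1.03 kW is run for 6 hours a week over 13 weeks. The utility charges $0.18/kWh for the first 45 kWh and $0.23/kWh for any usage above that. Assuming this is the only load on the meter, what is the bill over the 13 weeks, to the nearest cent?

$16.23

Runtime = 6 h/week × 13 weeks = 78 h
Energy = 1.03 kW × 78 h = 80.34 kWh
Tier 1 (0–45 kWh): 45 × $0.18 = $8.1
Above 45 kWh: 35.34 × $0.23 = $8.1282
Bill = $16.23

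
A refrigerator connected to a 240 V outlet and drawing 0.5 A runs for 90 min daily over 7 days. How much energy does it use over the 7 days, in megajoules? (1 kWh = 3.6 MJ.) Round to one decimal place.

Power = 0.5 A × 240 V = 120 W = 0.12 kW
Runtime = 90 min × 7 = 630 min = 10.5 h
Energy = 0.12 kW × 10.5 h = 1.26 kWh
= 1.26 × 3.6 MJ = 4.5 MJ

4.5 MJ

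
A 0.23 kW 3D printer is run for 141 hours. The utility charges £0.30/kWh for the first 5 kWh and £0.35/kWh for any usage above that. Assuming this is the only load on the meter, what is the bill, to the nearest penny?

Energy = 0.23 kW × 141 h = 32.43 kWh
Tier 1 (0–5 kWh): 5 × £0.30 = £1.5
Above 5 kWh: 27.43 × £0.35 = £9.6005
Bill = £11.10

£11.10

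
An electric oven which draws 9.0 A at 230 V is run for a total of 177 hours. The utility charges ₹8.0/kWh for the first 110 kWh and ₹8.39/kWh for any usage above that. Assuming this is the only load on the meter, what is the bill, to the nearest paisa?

Power = 9.0 A × 230 V = 2070 W = 2.07 kW
Energy = 2.07 kW × 177 h = 366.39 kWh
Tier 1 (0–110 kWh): 110 × ₹8.0 = ₹880
Above 110 kWh: 256.39 × ₹8.39 = ₹2151.1121
Bill = ₹3031.11

₹3031.11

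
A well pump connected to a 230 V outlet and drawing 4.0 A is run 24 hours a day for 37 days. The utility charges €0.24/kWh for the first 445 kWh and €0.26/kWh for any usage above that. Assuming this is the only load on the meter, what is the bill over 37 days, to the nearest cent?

Power = 4.0 A × 230 V = 920 W = 0.92 kW
Runtime = 24 h × 37 = 888 h
Energy = 0.92 kW × 888 h = 816.96 kWh
Tier 1 (0–445 kWh): 445 × €0.24 = €106.8
Above 445 kWh: 371.96 × €0.26 = €96.7096
Bill = €203.51

€203.51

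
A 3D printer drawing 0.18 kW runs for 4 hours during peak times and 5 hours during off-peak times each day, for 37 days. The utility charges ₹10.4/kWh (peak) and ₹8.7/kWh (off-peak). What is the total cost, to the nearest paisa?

Peak energy = 0.18 kW × 4 h × 37 = 26.64 kWh
Off-peak energy = 0.18 kW × 5 h × 37 = 33.3 kWh
Cost = 26.64 × ₹10.4 + 33.3 × ₹8.7 = ₹277.056 + ₹289.71 = ₹566.77

₹566.77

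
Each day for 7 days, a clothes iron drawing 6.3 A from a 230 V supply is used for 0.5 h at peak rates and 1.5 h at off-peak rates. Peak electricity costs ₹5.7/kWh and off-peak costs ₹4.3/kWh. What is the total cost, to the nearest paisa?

₹94.33

Power = 6.3 A × 230 V = 1449 W = 1.449 kW
Peak energy = 1.449 kW × 0.5 h × 7 = 5.0715 kWh
Off-peak energy = 1.449 kW × 1.5 h × 7 = 15.2145 kWh
Cost = 5.0715 × ₹5.7 + 15.2145 × ₹4.3 = ₹28.90755 + ₹65.42235 = ₹94.33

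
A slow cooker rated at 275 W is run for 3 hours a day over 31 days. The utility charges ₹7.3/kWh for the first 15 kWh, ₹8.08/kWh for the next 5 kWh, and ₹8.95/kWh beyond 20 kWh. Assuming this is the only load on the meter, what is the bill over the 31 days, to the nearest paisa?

Runtime = 3 h/day × 31 days = 93 h
Energy = 0.275 kW × 93 h = 25.575 kWh
Tier 1 (0–15 kWh): 15 × ₹7.3 = ₹109.5
Tier 2 (15–20 kWh): 5 × ₹8.08 = ₹40.4
Above 20 kWh: 5.575 × ₹8.95 = ₹49.89625
Bill = ₹199.80

₹199.80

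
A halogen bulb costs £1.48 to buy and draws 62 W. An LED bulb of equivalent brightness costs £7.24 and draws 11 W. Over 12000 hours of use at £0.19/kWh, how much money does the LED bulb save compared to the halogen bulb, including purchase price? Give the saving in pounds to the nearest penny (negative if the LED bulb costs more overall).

£110.52

halogen bulb: £1.48 + (62/1000) kW × 12000 h × £0.19 = £1.48 + £141.36 = £142.84
LED bulb: £7.24 + (11/1000) kW × 12000 h × £0.19 = £7.24 + £25.08 = £32.32
Saving = £142.84 − £32.32 = £110.52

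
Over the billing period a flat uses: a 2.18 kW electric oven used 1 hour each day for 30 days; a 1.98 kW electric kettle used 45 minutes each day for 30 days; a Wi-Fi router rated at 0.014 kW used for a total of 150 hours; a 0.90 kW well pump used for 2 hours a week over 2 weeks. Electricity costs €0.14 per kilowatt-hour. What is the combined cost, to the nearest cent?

€16.19

electric oven: Runtime = 1 h/day × 30 days = 30 h
electric oven: 2.18 kW × 30 h = 65.4 kWh
electric kettle: Runtime = 45 min × 30 = 1350 min = 22.5 h
electric kettle: 1.98 kW × 22.5 h = 44.55 kWh
Wi-Fi router: 0.014 kW × 150 h = 2.1 kWh
well pump: Runtime = 2 h/week × 2 weeks = 4 h
well pump: 0.9 kW × 4 h = 3.6 kWh
Total energy = 115.65 kWh
Cost = 115.65 × €0.14 = €16.19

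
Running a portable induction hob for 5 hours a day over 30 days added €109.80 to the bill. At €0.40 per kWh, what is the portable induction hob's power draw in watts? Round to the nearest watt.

Energy = €109.80 ÷ €0.40/kWh = 274.5 kWh
Runtime = 5 h/day × 30 days = 150 h
Power = 274.5 kWh ÷ 150 h = 1.83 kW = 1830 W

1830 W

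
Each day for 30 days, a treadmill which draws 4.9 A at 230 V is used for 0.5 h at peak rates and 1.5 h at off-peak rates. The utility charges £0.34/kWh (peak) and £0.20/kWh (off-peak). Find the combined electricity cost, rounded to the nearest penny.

£15.89

Power = 4.9 A × 230 V = 1127 W = 1.127 kW
Peak energy = 1.127 kW × 0.5 h × 30 = 16.905 kWh
Off-peak energy = 1.127 kW × 1.5 h × 30 = 50.715 kWh
Cost = 16.905 × £0.34 + 50.715 × £0.20 = £5.7477 + £10.143 = £15.89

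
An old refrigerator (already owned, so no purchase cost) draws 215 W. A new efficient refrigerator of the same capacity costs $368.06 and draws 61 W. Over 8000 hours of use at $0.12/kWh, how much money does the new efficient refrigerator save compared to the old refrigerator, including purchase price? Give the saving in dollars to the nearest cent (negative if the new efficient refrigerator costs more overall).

old refrigerator: $0.00 + (215/1000) kW × 8000 h × $0.12 = $0.00 + $206.4 = $206.4
new efficient refrigerator: $368.06 + (61/1000) kW × 8000 h × $0.12 = $368.06 + $58.56 = $426.62
Saving = $206.4 − $426.62 = −$220.22

-$220.22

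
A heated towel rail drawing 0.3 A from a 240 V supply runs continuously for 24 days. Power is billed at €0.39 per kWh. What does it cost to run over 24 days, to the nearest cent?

€16.17

Power = 0.3 A × 240 V = 72 W = 0.072 kW
Runtime = 24 h × 24 = 576 h
Energy = 0.072 kW × 576 h = 41.472 kWh
Cost = 41.472 kWh × €0.39/kWh = €16.17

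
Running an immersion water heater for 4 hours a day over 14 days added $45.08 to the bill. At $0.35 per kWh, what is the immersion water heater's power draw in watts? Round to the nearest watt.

Energy = $45.08 ÷ $0.35/kWh = 128.8 kWh
Runtime = 4 h/day × 14 days = 56 h
Power = 128.8 kWh ÷ 56 h = 2.3 kW = 2300 W

2300 W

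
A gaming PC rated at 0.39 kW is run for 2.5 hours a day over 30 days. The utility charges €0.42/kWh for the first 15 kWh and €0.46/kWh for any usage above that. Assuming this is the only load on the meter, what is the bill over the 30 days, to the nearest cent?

€12.86

Runtime = 2.5 h/day × 30 days = 75 h
Energy = 0.39 kW × 75 h = 29.25 kWh
Tier 1 (0–15 kWh): 15 × €0.42 = €6.3
Above 15 kWh: 14.25 × €0.46 = €6.555
Bill = €12.86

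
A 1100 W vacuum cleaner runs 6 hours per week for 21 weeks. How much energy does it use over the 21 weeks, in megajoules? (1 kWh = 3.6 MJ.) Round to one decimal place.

499.0 MJ

Runtime = 6 h/week × 21 weeks = 126 h
Energy = 1.1 kW × 126 h = 138.6 kWh
= 138.6 × 3.6 MJ = 499.0 MJ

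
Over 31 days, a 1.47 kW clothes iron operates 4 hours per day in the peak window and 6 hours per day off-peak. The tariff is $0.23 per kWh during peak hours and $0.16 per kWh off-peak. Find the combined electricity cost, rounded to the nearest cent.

$85.67

Peak energy = 1.47 kW × 4 h × 31 = 182.28 kWh
Off-peak energy = 1.47 kW × 6 h × 31 = 273.42 kWh
Cost = 182.28 × $0.23 + 273.42 × $0.16 = $41.9244 + $43.7472 = $85.67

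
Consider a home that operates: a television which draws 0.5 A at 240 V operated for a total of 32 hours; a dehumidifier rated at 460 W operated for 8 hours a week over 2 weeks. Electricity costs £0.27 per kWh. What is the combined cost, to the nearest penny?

£3.02

television: Power = 0.5 A × 240 V = 120 W = 0.12 kW
television: 0.12 kW × 32 h = 3.84 kWh
dehumidifier: Runtime = 8 h/week × 2 weeks = 16 h
dehumidifier: 0.46 kW × 16 h = 7.36 kWh
Total energy = 11.2 kWh
Cost = 11.2 × £0.27 = £3.02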